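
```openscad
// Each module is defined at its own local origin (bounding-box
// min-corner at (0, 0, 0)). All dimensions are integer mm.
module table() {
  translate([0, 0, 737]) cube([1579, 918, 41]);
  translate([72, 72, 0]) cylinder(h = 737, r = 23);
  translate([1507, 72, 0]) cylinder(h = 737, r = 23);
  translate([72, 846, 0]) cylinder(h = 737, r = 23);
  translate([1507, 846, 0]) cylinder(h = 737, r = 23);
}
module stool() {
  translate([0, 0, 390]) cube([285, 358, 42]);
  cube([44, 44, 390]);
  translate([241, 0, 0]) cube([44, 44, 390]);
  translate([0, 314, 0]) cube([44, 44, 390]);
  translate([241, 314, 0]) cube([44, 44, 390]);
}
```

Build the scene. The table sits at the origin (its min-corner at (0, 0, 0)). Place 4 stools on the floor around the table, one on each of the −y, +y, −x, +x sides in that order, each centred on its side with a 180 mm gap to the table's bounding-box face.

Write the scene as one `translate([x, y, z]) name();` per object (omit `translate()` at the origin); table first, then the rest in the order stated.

table();
translate([647, -538, 0]) stool();
translate([647, 1098, 0]) stool();
translate([-465, 280, 0]) stool();
translate([1759, 280, 0]) stool();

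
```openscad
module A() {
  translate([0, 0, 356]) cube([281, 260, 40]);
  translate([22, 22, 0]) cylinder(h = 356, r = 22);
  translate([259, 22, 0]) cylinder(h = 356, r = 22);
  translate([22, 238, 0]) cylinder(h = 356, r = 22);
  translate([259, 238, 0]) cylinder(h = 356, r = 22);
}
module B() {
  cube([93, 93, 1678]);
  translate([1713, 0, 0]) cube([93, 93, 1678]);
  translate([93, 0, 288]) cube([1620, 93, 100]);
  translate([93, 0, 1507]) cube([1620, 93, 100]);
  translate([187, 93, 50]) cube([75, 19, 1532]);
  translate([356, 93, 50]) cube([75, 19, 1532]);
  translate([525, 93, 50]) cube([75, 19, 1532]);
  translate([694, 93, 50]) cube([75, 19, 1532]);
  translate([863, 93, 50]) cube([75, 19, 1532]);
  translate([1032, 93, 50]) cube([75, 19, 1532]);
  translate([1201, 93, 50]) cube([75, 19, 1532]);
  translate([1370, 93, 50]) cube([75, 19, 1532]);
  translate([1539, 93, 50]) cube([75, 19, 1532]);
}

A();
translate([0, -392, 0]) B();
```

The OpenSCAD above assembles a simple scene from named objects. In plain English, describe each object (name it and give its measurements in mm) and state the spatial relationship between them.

A is a four-legged stool. The seat is 281×260 mm, 40 mm thick, top at z = 396 mm. It stands on four round legs, each 44 mm in diameter, from z = 0 to the seat underside, each leg's axis is inset half a diameter from the nearest pair of seat edges (so the leg's bounding box is flush with the corner).

B is a fence section. Two 93×93 mm posts, 1678 mm tall, stand on the floor with a clear span of 1620 mm between their inner faces. Two horizontal rails of 93×100 mm section span the gap between the posts with their undersides at z = 288 mm and z = 1507 mm, flush with the posts' −y face. 9 pickets, each 75 mm wide, 19 mm thick and 1532 mm tall, are fixed to the +y face of the rails with their bottoms at z = 50 mm, evenly spaced across the span with equal gaps (rounded down to the nearest mm) at the −x end and between each pair — any rounding remainder accumulates at the +x end.

The fence section is on the floor beside the stool on its −y side.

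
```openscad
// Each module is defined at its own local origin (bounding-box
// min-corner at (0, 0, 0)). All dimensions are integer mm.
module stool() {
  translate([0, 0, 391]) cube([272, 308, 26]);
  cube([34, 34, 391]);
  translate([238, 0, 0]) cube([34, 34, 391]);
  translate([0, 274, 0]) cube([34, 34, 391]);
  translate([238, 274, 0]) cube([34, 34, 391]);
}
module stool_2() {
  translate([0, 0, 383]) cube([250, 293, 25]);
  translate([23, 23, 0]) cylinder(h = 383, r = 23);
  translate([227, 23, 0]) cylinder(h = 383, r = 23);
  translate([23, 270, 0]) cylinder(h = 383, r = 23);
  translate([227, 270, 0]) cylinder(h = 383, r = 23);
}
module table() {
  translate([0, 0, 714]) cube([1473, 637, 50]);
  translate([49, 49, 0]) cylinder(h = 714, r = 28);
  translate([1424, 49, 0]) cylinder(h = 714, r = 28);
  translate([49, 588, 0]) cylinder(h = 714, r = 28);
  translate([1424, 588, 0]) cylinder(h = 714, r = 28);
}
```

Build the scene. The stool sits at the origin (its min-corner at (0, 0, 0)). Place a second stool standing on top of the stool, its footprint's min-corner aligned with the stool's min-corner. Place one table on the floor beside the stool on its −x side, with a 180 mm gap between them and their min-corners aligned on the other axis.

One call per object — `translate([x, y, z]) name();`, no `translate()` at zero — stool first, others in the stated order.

stool();
translate([0, 0, 417]) stool_2();
translate([-1653, 0, 0]) table();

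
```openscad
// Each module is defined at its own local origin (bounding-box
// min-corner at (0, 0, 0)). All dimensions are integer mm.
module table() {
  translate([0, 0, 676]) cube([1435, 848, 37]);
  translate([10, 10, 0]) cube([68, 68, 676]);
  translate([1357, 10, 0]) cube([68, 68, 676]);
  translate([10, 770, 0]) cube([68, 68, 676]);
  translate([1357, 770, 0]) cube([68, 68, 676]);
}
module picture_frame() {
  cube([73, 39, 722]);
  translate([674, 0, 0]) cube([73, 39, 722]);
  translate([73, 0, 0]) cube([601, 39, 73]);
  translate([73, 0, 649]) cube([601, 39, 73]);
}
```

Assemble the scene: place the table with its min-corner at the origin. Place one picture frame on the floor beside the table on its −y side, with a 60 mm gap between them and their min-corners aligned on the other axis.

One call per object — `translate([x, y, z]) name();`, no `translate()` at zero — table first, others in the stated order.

table();
translate([0, -99, 0]) picture_frame();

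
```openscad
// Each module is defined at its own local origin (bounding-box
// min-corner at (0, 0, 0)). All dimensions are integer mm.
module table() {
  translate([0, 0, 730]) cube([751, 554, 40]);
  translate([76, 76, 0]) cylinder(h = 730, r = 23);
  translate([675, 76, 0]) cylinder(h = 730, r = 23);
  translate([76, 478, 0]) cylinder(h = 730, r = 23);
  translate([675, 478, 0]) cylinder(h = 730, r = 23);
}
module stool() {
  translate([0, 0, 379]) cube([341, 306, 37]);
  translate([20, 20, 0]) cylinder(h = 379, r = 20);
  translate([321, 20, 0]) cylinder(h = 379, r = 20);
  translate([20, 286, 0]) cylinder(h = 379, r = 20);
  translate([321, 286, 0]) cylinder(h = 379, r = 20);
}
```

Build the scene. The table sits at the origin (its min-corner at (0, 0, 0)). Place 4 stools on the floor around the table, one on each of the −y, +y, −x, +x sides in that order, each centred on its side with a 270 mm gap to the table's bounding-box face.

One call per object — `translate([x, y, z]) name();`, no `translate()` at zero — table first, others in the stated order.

table();
translate([205, -576, 0]) stool();
translate([205, 824, 0]) stool();
translate([-611, 124, 0]) stool();
translate([1021, 124, 0]) stool();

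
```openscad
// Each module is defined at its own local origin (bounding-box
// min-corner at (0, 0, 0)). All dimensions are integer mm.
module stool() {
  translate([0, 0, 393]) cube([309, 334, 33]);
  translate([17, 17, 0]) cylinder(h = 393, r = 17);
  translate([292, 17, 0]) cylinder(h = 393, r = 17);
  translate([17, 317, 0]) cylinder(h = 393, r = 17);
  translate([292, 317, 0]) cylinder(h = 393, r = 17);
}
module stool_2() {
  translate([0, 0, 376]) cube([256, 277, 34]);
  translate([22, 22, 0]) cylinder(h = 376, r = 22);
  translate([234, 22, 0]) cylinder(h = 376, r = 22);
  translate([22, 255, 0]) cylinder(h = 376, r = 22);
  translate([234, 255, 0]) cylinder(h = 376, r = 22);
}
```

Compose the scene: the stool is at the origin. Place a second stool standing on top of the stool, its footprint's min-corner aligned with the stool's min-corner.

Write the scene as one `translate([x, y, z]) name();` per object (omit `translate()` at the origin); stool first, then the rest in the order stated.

stool();
translate([0, 0, 426]) stool_2();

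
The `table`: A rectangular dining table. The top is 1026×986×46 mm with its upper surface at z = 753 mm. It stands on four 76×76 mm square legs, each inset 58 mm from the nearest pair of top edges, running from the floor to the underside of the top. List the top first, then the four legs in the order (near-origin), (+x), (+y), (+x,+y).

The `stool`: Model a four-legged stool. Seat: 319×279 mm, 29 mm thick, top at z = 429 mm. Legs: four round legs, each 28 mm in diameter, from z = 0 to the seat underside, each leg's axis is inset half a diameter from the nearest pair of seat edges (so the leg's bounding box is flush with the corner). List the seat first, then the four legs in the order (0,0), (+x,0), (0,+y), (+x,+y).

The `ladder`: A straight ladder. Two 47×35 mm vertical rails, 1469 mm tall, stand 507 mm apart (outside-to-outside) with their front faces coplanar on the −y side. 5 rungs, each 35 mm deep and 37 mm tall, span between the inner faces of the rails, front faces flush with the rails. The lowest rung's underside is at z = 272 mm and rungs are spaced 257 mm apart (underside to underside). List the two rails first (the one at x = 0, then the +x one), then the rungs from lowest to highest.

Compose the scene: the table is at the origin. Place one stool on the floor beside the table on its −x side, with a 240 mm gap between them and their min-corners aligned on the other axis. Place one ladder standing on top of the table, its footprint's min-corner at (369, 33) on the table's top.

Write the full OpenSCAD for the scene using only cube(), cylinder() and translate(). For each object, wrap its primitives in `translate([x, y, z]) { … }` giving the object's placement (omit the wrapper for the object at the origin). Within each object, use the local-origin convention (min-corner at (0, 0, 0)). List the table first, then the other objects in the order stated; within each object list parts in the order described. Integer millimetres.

translate([0, 0, 707]) cube([1026, 986, 46]);
translate([58, 58, 0]) cube([76, 76, 707]);
translate([892, 58, 0]) cube([76, 76, 707]);
translate([58, 852, 0]) cube([76, 76, 707]);
translate([892, 852, 0]) cube([76, 76, 707]);
translate([-559, 0, 0]) {
  translate([0, 0, 400]) cube([319, 279, 29]);
  translate([14, 14, 0]) cylinder(h = 400, r = 14);
  translate([305, 14, 0]) cylinder(h = 400, r = 14);
  translate([14, 265, 0]) cylinder(h = 400, r = 14);
  translate([305, 265, 0]) cylinder(h = 400, r = 14);
}
translate([369, 33, 753]) {
  cube([47, 35, 1469]);
  translate([460, 0, 0]) cube([47, 35, 1469]);
  translate([47, 0, 272]) cube([413, 35, 37]);
  translate([47, 0, 529]) cube([413, 35, 37]);
  translate([47, 0, 786]) cube([413, 35, 37]);
  translate([47, 0, 1043]) cube([413, 35, 37]);
  translate([47, 0, 1300]) cube([413, 35, 37]);
}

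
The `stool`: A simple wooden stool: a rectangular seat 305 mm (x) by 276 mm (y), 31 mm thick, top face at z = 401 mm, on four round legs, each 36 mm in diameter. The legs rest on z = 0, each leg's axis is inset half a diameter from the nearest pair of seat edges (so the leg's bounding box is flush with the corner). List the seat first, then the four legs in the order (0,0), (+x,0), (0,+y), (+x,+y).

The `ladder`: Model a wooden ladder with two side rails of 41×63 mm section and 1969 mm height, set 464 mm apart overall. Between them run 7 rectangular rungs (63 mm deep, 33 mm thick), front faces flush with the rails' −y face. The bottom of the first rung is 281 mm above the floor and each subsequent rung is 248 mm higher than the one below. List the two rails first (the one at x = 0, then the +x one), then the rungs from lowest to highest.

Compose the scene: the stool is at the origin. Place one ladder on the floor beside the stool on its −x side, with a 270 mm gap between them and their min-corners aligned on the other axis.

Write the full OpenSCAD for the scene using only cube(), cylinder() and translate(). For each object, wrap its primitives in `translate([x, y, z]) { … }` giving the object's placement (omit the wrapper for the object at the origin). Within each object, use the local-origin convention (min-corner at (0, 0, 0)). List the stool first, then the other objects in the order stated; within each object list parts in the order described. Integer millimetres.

translate([0, 0, 370]) cube([305, 276, 31]);
translate([18, 18, 0]) cylinder(h = 370, r = 18);
translate([287, 18, 0]) cylinder(h = 370, r = 18);
translate([18, 258, 0]) cylinder(h = 370, r = 18);
translate([287, 258, 0]) cylinder(h = 370, r = 18);
translate([-734, 0, 0]) {
  cube([41, 63, 1969]);
  translate([423, 0, 0]) cube([41, 63, 1969]);
  translate([41, 0, 281]) cube([382, 63, 33]);
  translate([41, 0, 529]) cube([382, 63, 33]);
  translate([41, 0, 777]) cube([382, 63, 33]);
  translate([41, 0, 1025]) cube([382, 63, 33]);
  translate([41, 0, 1273]) cube([382, 63, 33]);
  translate([41, 0, 1521]) cube([382, 63, 33]);
  translate([41, 0, 1769]) cube([382, 63, 33]);
}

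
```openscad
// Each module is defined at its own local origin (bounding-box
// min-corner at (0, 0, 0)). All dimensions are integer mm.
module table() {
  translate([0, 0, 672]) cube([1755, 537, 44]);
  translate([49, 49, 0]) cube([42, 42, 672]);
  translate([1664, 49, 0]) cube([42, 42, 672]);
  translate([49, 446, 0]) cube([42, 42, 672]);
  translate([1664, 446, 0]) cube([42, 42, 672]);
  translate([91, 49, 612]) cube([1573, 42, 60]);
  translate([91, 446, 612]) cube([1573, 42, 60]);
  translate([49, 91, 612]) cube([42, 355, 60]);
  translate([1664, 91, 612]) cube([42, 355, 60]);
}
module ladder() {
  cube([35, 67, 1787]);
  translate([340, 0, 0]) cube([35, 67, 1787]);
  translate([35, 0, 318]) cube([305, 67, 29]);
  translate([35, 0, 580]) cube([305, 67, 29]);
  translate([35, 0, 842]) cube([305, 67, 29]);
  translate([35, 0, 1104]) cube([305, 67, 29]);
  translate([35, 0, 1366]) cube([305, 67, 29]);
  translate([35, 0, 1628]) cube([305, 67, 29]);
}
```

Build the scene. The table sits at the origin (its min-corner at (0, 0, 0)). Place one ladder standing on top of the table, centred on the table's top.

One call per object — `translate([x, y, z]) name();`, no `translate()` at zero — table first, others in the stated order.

table();
translate([690, 235, 716]) ladder();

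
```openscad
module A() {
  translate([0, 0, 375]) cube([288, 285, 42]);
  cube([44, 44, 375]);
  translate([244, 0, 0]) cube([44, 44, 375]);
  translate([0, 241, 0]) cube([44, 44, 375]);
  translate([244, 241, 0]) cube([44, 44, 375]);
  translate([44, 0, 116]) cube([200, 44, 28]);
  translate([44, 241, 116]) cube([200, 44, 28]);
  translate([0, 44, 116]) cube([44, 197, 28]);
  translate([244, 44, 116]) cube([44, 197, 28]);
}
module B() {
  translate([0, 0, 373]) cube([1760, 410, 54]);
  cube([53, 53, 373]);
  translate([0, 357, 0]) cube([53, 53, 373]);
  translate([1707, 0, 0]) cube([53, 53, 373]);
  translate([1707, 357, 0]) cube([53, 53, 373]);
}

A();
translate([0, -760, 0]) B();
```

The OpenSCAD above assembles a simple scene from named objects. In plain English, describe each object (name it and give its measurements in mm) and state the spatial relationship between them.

A is a four-legged stool. The seat is a 288×285×42 mm slab whose top surface is at z = 417 mm; four square legs, each 44×44 mm in cross-section, run from the floor (z = 0) to the underside of the seat, each flush with a corner of the seat. Four stretchers, 44 mm wide and 28 mm tall, connect adjacent legs with their undersides at z = 116 mm, each running between the inner faces of the legs it joins and aligned with the legs' outer faces on the other axis.

B is a long wooden bench with a 1760 mm (x) × 410 mm (y) seat, 54 mm thick, its top surface 427 mm above the floor. Four 53 mm square legs at the seat corners, flush with the edges, run from z = 0 to the seat underside.

The bench is on the floor beside the stool on its −y side.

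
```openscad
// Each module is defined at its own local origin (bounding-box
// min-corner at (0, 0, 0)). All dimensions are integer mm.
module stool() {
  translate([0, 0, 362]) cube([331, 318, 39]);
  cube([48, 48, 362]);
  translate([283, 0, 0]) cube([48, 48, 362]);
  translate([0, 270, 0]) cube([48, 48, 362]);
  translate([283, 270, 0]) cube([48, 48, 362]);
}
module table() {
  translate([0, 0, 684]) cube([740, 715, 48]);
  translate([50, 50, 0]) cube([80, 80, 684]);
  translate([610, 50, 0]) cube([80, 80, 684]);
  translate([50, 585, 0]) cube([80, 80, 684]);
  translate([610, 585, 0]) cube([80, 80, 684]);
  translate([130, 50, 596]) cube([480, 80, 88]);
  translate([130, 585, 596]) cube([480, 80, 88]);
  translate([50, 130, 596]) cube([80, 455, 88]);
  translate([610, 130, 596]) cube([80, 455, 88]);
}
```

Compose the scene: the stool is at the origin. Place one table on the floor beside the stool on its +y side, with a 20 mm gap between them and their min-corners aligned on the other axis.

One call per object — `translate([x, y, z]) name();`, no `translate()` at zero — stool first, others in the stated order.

stool();
translate([0, 338, 0]) table();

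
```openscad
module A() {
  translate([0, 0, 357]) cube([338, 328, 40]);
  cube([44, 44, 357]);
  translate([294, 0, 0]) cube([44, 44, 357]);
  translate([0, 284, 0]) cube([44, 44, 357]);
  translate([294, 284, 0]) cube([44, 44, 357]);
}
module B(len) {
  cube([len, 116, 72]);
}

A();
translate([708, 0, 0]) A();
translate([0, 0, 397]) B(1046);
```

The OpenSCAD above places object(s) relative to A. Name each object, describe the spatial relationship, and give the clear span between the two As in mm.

A is a stool. B is a beam. A beam spans the tops of two stools. The clear span between the two stools is 370 mm.

Second stool starts at x = 708; first ends at x = 338; clear span = 708 − 338 = 370 mm.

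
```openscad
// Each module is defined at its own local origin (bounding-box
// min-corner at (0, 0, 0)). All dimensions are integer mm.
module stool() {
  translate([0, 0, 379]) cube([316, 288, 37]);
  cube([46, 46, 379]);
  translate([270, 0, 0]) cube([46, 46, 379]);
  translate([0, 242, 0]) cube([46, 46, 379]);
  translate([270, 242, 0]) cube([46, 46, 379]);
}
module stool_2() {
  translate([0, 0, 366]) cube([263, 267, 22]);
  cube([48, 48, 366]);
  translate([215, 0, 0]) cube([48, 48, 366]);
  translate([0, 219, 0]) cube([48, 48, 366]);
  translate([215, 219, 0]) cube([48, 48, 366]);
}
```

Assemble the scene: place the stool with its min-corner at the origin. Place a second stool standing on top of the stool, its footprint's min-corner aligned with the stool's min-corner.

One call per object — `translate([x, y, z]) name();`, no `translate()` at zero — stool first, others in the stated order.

stool();
translate([0, 0, 416]) stool_2();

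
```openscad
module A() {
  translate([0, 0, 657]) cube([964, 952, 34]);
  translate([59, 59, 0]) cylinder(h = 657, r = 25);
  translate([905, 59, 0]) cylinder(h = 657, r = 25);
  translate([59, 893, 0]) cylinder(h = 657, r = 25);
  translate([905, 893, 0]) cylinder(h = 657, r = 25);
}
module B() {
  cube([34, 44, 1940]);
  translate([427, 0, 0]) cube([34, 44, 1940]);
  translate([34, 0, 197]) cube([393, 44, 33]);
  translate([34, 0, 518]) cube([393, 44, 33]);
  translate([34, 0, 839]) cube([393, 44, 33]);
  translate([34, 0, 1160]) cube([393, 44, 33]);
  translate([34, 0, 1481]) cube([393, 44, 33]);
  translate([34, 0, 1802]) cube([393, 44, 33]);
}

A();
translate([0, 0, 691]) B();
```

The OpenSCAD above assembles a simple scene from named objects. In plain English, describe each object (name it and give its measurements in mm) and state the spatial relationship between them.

A is a rectangular dining table. The top is 964×952×34 mm with its upper surface at z = 691 mm. It stands on four round legs of 50 mm diameter, each leg's bounding box inset 34 mm from the nearest pair of top edges, running from the floor to the underside of the top.

B is a straight ladder. Two 34×44 mm vertical rails, 1940 mm tall, stand 461 mm apart (outside-to-outside) with their front faces coplanar on the −y side. 6 rungs, each 44 mm deep and 33 mm tall, span between the inner faces of the rails, front faces flush with the rails. The lowest rung's underside is at z = 197 mm and rungs are spaced 321 mm apart (underside to underside).

The ladder is on top of the table.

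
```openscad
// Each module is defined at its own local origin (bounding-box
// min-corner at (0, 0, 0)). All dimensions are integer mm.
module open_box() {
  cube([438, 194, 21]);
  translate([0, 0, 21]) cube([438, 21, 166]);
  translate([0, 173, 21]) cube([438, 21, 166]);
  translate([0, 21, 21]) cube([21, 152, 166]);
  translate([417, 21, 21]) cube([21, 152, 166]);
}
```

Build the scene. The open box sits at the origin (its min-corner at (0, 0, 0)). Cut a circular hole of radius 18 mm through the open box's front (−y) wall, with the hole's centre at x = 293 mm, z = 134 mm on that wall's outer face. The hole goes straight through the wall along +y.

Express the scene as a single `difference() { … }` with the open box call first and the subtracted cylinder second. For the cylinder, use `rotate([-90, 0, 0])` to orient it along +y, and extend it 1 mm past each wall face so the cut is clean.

difference() {
  open_box();
  translate([293, -1, 134]) rotate([-90, 0, 0]) cylinder(h = 23, r = 18);
}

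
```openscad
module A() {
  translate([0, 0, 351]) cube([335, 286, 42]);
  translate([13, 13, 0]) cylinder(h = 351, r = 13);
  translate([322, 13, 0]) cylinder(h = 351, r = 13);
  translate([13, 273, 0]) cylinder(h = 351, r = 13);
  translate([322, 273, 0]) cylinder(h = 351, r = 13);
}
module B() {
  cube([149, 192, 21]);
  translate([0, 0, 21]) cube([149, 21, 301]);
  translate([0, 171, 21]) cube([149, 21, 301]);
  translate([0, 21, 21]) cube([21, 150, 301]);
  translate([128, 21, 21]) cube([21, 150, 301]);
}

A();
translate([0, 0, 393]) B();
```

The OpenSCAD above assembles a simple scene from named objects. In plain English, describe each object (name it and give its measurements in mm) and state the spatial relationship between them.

A is a four-legged stool. The seat is 335×286 mm, 42 mm thick, top at z = 393 mm. It stands on four round legs, each 26 mm in diameter, from z = 0 to the seat underside, each leg's axis is inset half a diameter from the nearest pair of seat edges (so the leg's bounding box is flush with the corner).

B is an open-topped rectangular box: outside dimensions 149×192×322 mm, with a uniform wall and base thickness of 21 mm. The base is a full 149×192 slab on the floor; four walls sit on top of the base. The front and back walls (the −y and +y sides) span the full width; the two side walls fit between them.

The open box is on top of the stool.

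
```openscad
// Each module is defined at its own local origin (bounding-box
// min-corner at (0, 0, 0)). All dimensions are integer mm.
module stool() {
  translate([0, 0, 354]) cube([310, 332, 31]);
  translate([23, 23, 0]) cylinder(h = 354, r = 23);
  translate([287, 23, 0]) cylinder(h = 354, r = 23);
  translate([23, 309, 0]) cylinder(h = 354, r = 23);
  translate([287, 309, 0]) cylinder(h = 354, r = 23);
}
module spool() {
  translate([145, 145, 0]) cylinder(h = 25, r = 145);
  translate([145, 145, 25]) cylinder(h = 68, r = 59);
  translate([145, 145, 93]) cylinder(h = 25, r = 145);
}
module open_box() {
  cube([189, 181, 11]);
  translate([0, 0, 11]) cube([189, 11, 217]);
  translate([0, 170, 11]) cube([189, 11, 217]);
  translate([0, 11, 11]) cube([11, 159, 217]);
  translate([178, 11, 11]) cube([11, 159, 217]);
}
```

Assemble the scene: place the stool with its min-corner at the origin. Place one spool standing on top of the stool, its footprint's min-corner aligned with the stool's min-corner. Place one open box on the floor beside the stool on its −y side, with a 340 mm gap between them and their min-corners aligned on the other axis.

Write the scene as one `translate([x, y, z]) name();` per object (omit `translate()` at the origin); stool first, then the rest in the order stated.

stool();
translate([0, 0, 385]) spool();
translate([0, -521, 0]) open_box();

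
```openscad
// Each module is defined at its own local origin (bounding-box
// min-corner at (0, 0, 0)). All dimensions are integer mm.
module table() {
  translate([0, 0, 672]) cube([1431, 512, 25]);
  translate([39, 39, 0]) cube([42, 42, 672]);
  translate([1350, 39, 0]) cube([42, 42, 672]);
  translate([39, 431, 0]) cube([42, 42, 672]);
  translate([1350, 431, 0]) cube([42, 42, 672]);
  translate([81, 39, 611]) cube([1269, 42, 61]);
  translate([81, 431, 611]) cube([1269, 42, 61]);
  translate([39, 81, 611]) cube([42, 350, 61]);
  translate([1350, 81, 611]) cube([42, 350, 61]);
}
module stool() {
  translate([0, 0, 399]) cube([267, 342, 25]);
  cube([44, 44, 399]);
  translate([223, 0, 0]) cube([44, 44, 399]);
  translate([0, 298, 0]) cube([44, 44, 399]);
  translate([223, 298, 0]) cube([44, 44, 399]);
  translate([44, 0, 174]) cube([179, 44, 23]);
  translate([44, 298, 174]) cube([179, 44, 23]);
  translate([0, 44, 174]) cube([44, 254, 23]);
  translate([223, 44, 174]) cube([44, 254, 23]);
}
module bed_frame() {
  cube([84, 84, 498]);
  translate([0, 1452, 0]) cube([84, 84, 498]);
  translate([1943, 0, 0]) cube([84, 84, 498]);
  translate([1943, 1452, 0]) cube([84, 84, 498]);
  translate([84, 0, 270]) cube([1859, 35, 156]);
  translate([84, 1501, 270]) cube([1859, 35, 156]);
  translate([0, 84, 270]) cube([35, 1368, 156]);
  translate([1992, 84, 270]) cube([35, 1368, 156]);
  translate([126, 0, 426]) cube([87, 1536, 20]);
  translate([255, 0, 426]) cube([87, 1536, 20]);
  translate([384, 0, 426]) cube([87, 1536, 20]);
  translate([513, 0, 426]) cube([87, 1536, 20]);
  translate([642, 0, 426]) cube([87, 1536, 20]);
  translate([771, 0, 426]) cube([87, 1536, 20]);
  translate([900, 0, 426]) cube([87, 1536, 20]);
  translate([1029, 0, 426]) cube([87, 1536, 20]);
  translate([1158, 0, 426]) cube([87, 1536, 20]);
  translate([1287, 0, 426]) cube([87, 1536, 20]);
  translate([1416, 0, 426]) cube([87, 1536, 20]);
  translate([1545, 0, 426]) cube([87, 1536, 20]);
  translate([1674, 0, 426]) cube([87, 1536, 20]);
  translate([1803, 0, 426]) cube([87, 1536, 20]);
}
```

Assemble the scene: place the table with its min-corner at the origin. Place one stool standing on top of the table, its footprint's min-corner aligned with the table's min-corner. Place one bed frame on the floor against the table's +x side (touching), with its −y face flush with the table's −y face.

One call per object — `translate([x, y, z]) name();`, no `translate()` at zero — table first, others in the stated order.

table();
translate([0, 0, 697]) stool();
translate([1431, 0, 0]) bed_frame();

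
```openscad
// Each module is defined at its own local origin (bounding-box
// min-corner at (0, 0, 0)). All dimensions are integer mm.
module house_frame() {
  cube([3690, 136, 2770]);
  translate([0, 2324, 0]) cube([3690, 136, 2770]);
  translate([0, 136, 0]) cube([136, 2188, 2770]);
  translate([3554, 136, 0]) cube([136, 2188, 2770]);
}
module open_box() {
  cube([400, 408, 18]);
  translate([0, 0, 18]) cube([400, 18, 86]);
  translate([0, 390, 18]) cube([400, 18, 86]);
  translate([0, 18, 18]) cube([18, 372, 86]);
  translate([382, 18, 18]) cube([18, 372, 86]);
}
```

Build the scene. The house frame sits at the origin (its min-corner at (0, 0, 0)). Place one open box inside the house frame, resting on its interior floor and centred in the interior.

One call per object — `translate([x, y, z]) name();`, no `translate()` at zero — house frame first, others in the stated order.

house_frame();
translate([1645, 1026, 0]) open_box();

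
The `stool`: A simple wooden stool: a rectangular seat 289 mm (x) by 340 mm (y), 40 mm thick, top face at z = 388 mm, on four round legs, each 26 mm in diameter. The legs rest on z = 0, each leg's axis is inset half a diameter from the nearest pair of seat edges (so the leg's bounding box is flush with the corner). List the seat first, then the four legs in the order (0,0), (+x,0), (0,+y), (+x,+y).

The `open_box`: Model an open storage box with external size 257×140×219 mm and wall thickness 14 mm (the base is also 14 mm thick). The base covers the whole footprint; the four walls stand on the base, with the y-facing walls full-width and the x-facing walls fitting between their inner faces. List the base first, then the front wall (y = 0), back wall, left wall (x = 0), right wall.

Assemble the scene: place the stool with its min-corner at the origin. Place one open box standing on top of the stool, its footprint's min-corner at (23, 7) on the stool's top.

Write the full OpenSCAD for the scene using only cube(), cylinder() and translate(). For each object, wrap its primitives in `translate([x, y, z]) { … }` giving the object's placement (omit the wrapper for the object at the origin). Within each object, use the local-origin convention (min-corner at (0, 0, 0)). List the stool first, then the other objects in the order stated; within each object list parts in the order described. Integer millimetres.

translate([0, 0, 348]) cube([289, 340, 40]);
translate([13, 13, 0]) cylinder(h = 348, r = 13);
translate([276, 13, 0]) cylinder(h = 348, r = 13);
translate([13, 327, 0]) cylinder(h = 348, r = 13);
translate([276, 327, 0]) cylinder(h = 348, r = 13);
translate([23, 7, 388]) {
  cube([257, 140, 14]);
  translate([0, 0, 14]) cube([257, 14, 205]);
  translate([0, 126, 14]) cube([257, 14, 205]);
  translate([0, 14, 14]) cube([14, 112, 205]);
  translate([243, 14, 14]) cube([14, 112, 205]);
}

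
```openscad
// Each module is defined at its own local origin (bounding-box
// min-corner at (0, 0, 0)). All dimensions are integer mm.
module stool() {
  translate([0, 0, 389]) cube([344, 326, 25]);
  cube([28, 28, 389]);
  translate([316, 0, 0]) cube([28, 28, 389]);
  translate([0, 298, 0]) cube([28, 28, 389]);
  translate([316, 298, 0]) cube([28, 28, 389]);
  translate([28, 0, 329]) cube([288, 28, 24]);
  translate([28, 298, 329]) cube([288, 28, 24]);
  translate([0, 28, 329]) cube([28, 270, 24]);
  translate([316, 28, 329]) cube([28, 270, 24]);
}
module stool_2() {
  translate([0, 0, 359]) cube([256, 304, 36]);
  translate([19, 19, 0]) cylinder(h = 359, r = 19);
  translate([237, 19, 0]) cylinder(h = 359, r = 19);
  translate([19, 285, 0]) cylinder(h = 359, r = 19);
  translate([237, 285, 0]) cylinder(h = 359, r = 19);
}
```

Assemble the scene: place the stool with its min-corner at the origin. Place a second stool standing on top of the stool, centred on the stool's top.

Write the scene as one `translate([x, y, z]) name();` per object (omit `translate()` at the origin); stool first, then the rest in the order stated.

stool();
translate([44, 11, 414]) stool_2();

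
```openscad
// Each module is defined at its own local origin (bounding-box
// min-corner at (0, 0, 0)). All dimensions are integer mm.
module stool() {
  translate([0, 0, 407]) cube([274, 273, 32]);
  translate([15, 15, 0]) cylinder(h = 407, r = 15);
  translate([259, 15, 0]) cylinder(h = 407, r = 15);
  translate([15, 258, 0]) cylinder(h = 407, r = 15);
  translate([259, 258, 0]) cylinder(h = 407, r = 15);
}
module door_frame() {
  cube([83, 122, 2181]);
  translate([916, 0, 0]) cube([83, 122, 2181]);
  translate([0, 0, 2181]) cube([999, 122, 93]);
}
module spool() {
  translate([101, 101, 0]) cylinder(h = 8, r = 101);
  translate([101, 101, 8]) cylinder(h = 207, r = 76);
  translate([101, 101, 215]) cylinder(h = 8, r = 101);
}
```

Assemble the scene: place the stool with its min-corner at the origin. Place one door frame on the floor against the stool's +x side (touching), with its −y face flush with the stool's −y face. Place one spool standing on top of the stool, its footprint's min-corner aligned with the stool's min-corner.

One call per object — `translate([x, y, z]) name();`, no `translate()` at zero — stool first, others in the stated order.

stool();
translate([274, 0, 0]) door_frame();
translate([0, 0, 439]) spool();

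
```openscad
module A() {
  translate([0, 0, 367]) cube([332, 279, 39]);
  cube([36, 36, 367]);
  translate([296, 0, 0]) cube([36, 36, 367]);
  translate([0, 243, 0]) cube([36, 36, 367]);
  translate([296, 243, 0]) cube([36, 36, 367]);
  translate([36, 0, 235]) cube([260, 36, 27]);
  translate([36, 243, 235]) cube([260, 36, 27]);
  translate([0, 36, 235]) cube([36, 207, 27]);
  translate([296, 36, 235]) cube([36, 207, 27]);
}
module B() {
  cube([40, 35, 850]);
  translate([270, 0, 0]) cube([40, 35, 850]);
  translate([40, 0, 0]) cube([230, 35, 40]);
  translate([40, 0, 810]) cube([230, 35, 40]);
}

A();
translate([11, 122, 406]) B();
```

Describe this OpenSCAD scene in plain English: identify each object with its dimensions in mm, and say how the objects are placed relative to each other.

A is a four-legged stool. The seat is a 332×279×39 mm slab whose top surface is at z = 406 mm; four square legs, each 36×36 mm in cross-section, run from the floor (z = 0) to the underside of the seat, each flush with a corner of the seat. Four stretchers, 36 mm wide and 27 mm tall, connect adjacent legs with their undersides at z = 235 mm, each running between the inner faces of the legs it joins and aligned with the legs' outer faces on the other axis.

B is a rectangular picture frame lying in the x–z plane (depth along y). The opening is 230 mm wide (x) by 770 mm tall (z), surrounded by a border 40 mm wide on all four sides. The frame is 35 mm deep and is made of two full-height vertical stiles with two horizontal rails fitted between them.

The picture frame is on top of the stool, centred.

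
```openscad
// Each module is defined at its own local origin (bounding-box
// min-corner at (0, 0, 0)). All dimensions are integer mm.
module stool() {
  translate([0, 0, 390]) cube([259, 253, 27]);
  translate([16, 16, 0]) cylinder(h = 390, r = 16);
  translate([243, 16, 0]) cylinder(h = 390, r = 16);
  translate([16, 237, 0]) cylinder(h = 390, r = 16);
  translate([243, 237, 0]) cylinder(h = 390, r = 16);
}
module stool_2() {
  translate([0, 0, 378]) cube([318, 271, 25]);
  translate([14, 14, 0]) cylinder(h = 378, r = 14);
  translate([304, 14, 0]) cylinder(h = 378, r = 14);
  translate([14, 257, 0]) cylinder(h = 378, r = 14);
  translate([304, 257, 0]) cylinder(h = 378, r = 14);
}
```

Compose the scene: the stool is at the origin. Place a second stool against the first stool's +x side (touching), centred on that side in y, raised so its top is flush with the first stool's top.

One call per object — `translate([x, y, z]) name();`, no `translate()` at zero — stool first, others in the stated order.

stool();
translate([259, -9, 14]) stool_2();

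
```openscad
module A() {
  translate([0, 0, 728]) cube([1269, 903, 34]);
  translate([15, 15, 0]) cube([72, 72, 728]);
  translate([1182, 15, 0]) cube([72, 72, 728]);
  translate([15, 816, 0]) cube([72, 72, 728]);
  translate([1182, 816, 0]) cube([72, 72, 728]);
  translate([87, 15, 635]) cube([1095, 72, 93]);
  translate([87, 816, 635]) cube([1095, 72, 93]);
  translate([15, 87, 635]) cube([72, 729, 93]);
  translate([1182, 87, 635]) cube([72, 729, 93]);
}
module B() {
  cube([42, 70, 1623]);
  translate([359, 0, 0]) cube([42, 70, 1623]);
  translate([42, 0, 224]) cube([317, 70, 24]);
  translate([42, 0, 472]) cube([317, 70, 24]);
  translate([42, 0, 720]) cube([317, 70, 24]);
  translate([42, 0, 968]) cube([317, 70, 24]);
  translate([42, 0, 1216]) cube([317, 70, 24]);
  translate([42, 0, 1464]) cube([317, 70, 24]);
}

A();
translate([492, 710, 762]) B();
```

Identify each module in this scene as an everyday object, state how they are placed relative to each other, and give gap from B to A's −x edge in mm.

The ladder's min-x is at 492; the table's min-x is 0; gap = 492 mm.

A is a table. B is a ladder. The ladder is on top of the table. The gap from the ladder to the table's −x edge is 492 mm.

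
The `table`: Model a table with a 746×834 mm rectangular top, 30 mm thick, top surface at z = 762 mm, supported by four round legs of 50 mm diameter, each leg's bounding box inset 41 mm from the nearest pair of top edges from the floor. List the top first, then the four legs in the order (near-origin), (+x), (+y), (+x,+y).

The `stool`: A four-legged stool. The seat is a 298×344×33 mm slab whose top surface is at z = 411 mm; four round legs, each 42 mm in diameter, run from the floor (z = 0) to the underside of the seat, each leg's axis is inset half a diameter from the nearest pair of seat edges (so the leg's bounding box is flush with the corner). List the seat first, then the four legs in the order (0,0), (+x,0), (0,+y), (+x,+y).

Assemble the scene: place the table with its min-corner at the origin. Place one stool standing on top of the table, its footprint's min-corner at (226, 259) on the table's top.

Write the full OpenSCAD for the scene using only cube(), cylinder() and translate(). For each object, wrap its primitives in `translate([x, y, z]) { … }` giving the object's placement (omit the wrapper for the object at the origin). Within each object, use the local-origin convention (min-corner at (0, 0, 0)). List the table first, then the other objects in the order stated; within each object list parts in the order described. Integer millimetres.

translate([0, 0, 732]) cube([746, 834, 30]);
translate([66, 66, 0]) cylinder(h = 732, r = 25);
translate([680, 66, 0]) cylinder(h = 732, r = 25);
translate([66, 768, 0]) cylinder(h = 732, r = 25);
translate([680, 768, 0]) cylinder(h = 732, r = 25);
translate([226, 259, 762]) {
  translate([0, 0, 378]) cube([298, 344, 33]);
  translate([21, 21, 0]) cylinder(h = 378, r = 21);
  translate([277, 21, 0]) cylinder(h = 378, r = 21);
  translate([21, 323, 0]) cylinder(h = 378, r = 21);
  translate([277, 323, 0]) cylinder(h = 378, r = 21);
}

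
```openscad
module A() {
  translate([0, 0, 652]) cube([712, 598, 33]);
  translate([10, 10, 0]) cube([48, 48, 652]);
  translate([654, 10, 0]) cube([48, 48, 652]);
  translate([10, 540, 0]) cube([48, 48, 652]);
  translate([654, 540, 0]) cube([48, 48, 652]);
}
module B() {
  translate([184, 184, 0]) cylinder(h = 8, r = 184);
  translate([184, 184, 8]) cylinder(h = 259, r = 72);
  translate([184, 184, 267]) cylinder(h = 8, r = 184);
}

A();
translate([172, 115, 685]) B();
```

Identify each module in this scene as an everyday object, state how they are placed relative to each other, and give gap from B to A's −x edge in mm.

A is a table. B is a spool. The spool is on top of the table, centred. The gap from the spool to the table's −x edge is 172 mm.

The spool's min-x is at 172; the table's min-x is 0; gap = 172 mm.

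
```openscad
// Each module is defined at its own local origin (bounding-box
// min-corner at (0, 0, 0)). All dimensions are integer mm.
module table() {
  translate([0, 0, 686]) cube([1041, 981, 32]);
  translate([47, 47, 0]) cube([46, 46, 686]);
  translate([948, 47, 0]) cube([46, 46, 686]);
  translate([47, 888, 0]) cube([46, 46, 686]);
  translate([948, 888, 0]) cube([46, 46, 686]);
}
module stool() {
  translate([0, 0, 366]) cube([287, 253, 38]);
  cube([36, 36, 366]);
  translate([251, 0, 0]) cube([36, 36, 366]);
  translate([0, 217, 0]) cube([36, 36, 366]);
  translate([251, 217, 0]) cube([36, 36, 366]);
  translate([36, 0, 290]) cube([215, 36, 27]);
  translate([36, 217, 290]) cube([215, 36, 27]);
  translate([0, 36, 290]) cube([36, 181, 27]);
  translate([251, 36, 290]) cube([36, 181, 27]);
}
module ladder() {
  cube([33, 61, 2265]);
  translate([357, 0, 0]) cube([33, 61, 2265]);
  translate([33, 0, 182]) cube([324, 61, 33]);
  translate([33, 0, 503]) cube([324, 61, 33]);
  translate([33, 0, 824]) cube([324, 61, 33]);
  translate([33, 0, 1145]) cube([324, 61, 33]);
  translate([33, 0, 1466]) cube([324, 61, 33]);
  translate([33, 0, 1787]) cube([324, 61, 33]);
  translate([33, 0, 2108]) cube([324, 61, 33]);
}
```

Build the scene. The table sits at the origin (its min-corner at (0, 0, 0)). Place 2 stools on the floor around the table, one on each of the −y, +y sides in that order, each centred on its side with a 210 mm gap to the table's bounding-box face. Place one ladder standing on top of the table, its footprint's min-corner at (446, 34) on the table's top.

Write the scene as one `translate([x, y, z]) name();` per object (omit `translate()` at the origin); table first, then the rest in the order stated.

table();
translate([377, -463, 0]) stool();
translate([377, 1191, 0]) stool();
translate([446, 34, 718]) ladder();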